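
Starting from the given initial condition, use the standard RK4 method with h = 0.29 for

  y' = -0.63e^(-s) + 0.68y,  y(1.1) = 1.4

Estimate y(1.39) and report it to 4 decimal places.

1.6465

RK4: k1 = f(s_n, y_n); k2 = f(s_n + h/2, y_n + (h/2)·k1); k3 = f(s_n + h/2, y_n + (h/2)·k2); k4 = f(s_n + h, y_n + h·k3); y_{n+1} = y_n + (h/6)·(k1 + 2k2 + 2k3 + k4).
s=1.100000, y=1.400000:
  k1 = f(1.100000, 1.400000) = 0.742291
  k2 = f(1.245000, 1.507632) = 0.843787
  k3 = f(1.245000, 1.522349) = 0.853795
  k4 = f(1.390000, 1.647600) = 0.963451
  y ← 1.400000 + (0.29/6)·(k1 + 2k2 + 2k3 + k4) = 1.646544
y(1.39) ≈ 1.6465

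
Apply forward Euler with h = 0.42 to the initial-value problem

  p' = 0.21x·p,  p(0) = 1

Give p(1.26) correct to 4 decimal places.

1.1139

Euler: p_{n+1} = p_n + h·f(x_n, p_n).
x=0.000000, p=1.000000: f=0.000000 → p ← 1.000000 + 0.42·0.000000 = 1.000000
x=0.420000, p=1.000000: f=0.088200 → p ← 1.000000 + 0.42·0.088200 = 1.037044
x=0.840000, p=1.037044: f=0.182935 → p ← 1.037044 + 0.42·0.182935 = 1.113877
p(1.26) ≈ 1.1139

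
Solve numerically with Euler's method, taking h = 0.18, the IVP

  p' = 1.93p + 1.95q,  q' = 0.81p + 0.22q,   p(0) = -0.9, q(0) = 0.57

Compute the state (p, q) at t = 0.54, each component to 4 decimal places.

Euler on (p,q): p_{n+1} = p_n + h·p', q_{n+1} = q_n + h·q'.
0.000000: (-0.900000, 0.570000); f=(-0.625500, -0.603600) → (-1.012590, 0.461352)
0.180000: (-1.012590, 0.461352); f=(-1.054662, -0.718700) → (-1.202429, 0.331986)
0.360000: (-1.202429, 0.331986); f=(-1.673316, -0.900931) → (-1.503626, 0.169818)
(p(0.54), q(0.54)) ≈ (-1.5036, 0.1698)

-1.5036, 0.1698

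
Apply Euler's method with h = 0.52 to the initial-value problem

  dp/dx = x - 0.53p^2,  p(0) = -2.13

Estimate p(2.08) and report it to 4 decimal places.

Euler: p_{n+1} = p_n + h·f(x_n, p_n).
x=0.000000, p=-2.130000: f=-2.404557 → p ← -2.130000 + 0.52·(-2.404557) = -3.380370
x=0.520000, p=-3.380370: f=-5.536256 → p ← -3.380370 + 0.52·(-5.536256) = -6.259223
x=1.040000, p=-6.259223: f=-19.724272 → p ← -6.259223 + 0.52·(-19.724272) = -16.515845
x=1.560000, p=-16.515845: f=-143.009755 → p ← -16.515845 + 0.52·(-143.009755) = -90.880917
p(2.08) ≈ -90.8809

-90.8809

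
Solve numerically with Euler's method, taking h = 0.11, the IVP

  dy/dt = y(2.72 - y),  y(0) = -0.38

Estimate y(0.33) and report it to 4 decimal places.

Euler: y_{n+1} = y_n + h·f(t_n, y_n).
t=0.000000, y=-0.380000: f=-1.178000 → y ← -0.380000 + 0.11·(-1.178000) = -0.509580
t=0.110000, y=-0.509580: f=-1.645729 → y ← -0.509580 + 0.11·(-1.645729) = -0.690610
t=0.220000, y=-0.690610: f=-2.355402 → y ← -0.690610 + 0.11·(-2.355402) = -0.949704
y(0.33) ≈ -0.9497

-0.9497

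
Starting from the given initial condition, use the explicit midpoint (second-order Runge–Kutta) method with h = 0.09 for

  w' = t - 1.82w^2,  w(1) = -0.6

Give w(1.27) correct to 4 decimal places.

Midpoint: k1 = f(t_n, w_n); k2 = f(t_n + h/2, w_n + (h/2)·k1); w_{n+1} = w_n + h·k2.
t=1.000000, w=-0.600000:
  k1 = f(1.000000, -0.600000) = 0.344800
  k2 = f(1.045000, -0.584484) = 0.423249
  w ← -0.600000 + 0.09·0.423249 = -0.561908
t=1.090000, w=-0.561908:
  k1 = f(1.090000, -0.561908) = 0.515353
  k2 = f(1.135000, -0.538717) = 0.606807
  w ← -0.561908 + 0.09·0.606807 = -0.507295
t=1.180000, w=-0.507295:
  k1 = f(1.180000, -0.507295) = 0.711626
  k2 = f(1.225000, -0.475272) = 0.813892
  w ← -0.507295 + 0.09·0.813892 = -0.434045
w(1.27) ≈ -0.4340

-0.4340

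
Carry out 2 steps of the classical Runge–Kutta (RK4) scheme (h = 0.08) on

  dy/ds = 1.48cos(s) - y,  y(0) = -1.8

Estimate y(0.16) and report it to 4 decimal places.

-1.3160

RK4: k1 = f(s_n, y_n); k2 = f(s_n + h/2, y_n + (h/2)·k1); k3 = f(s_n + h/2, y_n + (h/2)·k2); k4 = f(s_n + h, y_n + h·k3); y_{n+1} = y_n + (h/6)·(k1 + 2k2 + 2k3 + k4).
s=0.000000, y=-1.800000:
  k1 = f(0.000000, -1.800000) = 3.280000
  k2 = f(0.040000, -1.668800) = 3.147616
  k3 = f(0.040000, -1.674095) = 3.152912
  k4 = f(0.080000, -1.547767) = 3.023034
  y ← -1.800000 + (0.08/6)·(k1 + 2k2 + 2k3 + k4) = -1.547945
s=0.080000, y=-1.547945:
  k1 = f(0.080000, -1.547945) = 3.023212
  k2 = f(0.120000, -1.427017) = 2.896374
  k3 = f(0.120000, -1.432091) = 2.901447
  k4 = f(0.160000, -1.315830) = 2.776926
  y ← -1.547945 + (0.08/6)·(k1 + 2k2 + 2k3 + k4) = -1.316002
y(0.16) ≈ -1.3160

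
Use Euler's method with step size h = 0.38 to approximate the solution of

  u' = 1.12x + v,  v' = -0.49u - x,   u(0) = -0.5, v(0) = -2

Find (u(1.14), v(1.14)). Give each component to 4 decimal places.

-2.1898, -1.7661

Euler on (u,v): u_{n+1} = u_n + h·u', v_{n+1} = v_n + h·v'.
0.000000: (-0.500000, -2.000000); f=(-2.000000, 0.245000) → (-1.260000, -1.906900)
0.380000: (-1.260000, -1.906900); f=(-1.481300, 0.237400) → (-1.822894, -1.816688)
0.760000: (-1.822894, -1.816688); f=(-0.965488, 0.133218) → (-2.189779, -1.766065)
(u(1.14), v(1.14)) ≈ (-2.1898, -1.7661)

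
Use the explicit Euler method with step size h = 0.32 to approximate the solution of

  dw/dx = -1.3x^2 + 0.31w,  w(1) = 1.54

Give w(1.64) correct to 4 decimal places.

0.6786

Euler: w_{n+1} = w_n + h·f(x_n, w_n).
x=1.000000, w=1.540000: f=-0.822600 → w ← 1.540000 + 0.32·(-0.822600) = 1.276768
x=1.320000, w=1.276768: f=-1.869322 → w ← 1.276768 + 0.32·(-1.869322) = 0.678585
w(1.64) ≈ 0.6786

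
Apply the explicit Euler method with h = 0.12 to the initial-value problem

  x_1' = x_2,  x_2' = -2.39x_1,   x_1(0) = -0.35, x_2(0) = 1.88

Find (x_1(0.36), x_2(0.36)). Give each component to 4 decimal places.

0.3552, 1.9836

Euler on (x_1,x_2): x_1_{n+1} = x_1_n + h·x_1', x_2_{n+1} = x_2_n + h·x_2'.
0.000000: (-0.350000, 1.880000); f=(1.880000, 0.836500) → (-0.124400, 1.980380)
0.120000: (-0.124400, 1.980380); f=(1.980380, 0.297316) → (0.113246, 2.016058)
0.240000: (0.113246, 2.016058); f=(2.016058, -0.270657) → (0.355173, 1.983579)
(x_1(0.36), x_2(0.36)) ≈ (0.3552, 1.9836)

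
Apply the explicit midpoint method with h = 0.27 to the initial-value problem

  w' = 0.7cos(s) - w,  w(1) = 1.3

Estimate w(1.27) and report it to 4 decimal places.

Midpoint: k1 = f(s_n, w_n); k2 = f(s_n + h/2, w_n + (h/2)·k1); w_{n+1} = w_n + h·k2.
s=1.000000, w=1.300000:
  k1 = f(1.000000, 1.300000) = -0.921788
  k2 = f(1.135000, 1.175559) = -0.880066
  w ← 1.300000 + 0.27·(-0.880066) = 1.062382
w(1.27) ≈ 1.0624

1.0624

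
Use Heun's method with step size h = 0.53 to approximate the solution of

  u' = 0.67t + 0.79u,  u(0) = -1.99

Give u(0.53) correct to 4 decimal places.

-2.9035

Heun: k1 = f(t_n, u_n); k2 = f(t_n + h, u_n + h·k1); u_{n+1} = u_n + (h/2)·(k1 + k2).
t=0.000000, u=-1.990000:
  k1 = f(0.000000, -1.990000) = -1.572100
  k2 = f(0.530000, -2.823213) = -1.875238
  u ← -1.990000 + (0.53/2)·(-1.572100 + (-1.875238)) = -2.903545
u(0.53) ≈ -2.9035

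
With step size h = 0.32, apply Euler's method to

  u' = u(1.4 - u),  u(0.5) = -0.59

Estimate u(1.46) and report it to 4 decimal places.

Euler: u_{n+1} = u_n + h·f(s_n, u_n).
s=0.500000, u=-0.590000: f=-1.174100 → u ← -0.590000 + 0.32·(-1.174100) = -0.965712
s=0.820000, u=-0.965712: f=-2.284596 → u ← -0.965712 + 0.32·(-2.284596) = -1.696783
s=1.140000, u=-1.696783: f=-5.254568 → u ← -1.696783 + 0.32·(-5.254568) = -3.378245
u(1.46) ≈ -3.3782

-3.3782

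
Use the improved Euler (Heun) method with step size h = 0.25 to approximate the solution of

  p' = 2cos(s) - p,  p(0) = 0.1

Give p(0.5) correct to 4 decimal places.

0.7978

Heun: k1 = f(s_n, p_n); k2 = f(s_n + h, p_n + h·k1); p_{n+1} = p_n + (h/2)·(k1 + k2).
s=0.000000, p=0.100000:
  k1 = f(0.000000, 0.100000) = 1.900000
  k2 = f(0.250000, 0.575000) = 1.362825
  p ← 0.100000 + (0.25/2)·(1.900000 + 1.362825) = 0.507853
s=0.250000, p=0.507853:
  k1 = f(0.250000, 0.507853) = 1.429972
  k2 = f(0.500000, 0.865346) = 0.889819
  p ← 0.507853 + (0.25/2)·(1.429972 + 0.889819) = 0.797827
p(0.5) ≈ 0.7978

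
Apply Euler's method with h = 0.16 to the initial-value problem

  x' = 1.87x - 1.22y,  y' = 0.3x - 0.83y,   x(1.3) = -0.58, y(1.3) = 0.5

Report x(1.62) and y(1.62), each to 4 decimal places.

-1.1850, 0.3110

Euler on (x,y): x_{n+1} = x_n + h·x', y_{n+1} = y_n + h·y'.
1.300000: (-0.580000, 0.500000); f=(-1.694600, -0.589000) → (-0.851136, 0.405760)
1.460000: (-0.851136, 0.405760); f=(-2.086652, -0.592122) → (-1.185000, 0.311021)
(x(1.62), y(1.62)) ≈ (-1.1850, 0.3110)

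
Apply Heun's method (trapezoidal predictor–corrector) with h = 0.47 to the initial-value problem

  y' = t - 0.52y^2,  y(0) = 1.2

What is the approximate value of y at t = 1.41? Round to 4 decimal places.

1.3276

Heun: k1 = f(t_n, y_n); k2 = f(t_n + h, y_n + h·k1); y_{n+1} = y_n + (h/2)·(k1 + k2).
t=0.000000, y=1.200000:
  k1 = f(0.000000, 1.200000) = -0.748800
  k2 = f(0.470000, 0.848064) = 0.096009
  y ← 1.200000 + (0.47/2)·(-0.748800 + 0.096009) = 1.046594
t=0.470000, y=1.046594:
  k1 = f(0.470000, 1.046594) = -0.099587
  k2 = f(0.940000, 0.999788) = 0.420220
  y ← 1.046594 + (0.47/2)·(-0.099587 + 0.420220) = 1.121943
t=0.940000, y=1.121943:
  k1 = f(0.940000, 1.121943) = 0.285447
  k2 = f(1.410000, 1.256103) = 0.589547
  y ← 1.121943 + (0.47/2)·(0.285447 + 0.589547) = 1.327566
y(1.41) ≈ 1.3276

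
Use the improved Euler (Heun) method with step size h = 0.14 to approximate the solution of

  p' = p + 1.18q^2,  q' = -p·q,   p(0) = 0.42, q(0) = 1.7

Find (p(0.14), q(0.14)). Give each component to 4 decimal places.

Heun on (p,q): k1 = f(s_n, state_n); k2 = f(s_n + h, state_n + h·k1); state_{n+1} = state_n + (h/2)·(k1 + k2).
0.000000: (0.420000, 1.700000)
  k1 = (3.830200, -0.714000)
  predictor → (0.956228, 1.600040)
  k2 = (3.977179, -1.530003)
  → (0.966517, 1.542920)
(p(0.14), q(0.14)) ≈ (0.9665, 1.5429)

0.9665, 1.5429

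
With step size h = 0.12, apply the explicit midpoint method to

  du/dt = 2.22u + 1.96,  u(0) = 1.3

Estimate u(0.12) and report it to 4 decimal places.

Midpoint: k1 = f(t_n, u_n); k2 = f(t_n + h/2, u_n + (h/2)·k1); u_{n+1} = u_n + h·k2.
t=0.000000, u=1.300000:
  k1 = f(0.000000, 1.300000) = 4.846000
  k2 = f(0.060000, 1.590760) = 5.491487
  u ← 1.300000 + 0.12·5.491487 = 1.958978
u(0.12) ≈ 1.9590

1.9590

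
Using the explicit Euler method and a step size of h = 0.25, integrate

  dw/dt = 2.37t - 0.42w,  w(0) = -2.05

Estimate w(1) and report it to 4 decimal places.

-0.4872

Euler: w_{n+1} = w_n + h·f(t_n, w_n).
t=0.000000, w=-2.050000: f=0.861000 → w ← -2.050000 + 0.25·0.861000 = -1.834750
t=0.250000, w=-1.834750: f=1.363095 → w ← -1.834750 + 0.25·1.363095 = -1.493976
t=0.500000, w=-1.493976: f=1.812470 → w ← -1.493976 + 0.25·1.812470 = -1.040859
t=0.750000, w=-1.040859: f=2.214661 → w ← -1.040859 + 0.25·2.214661 = -0.487194
w(1) ≈ -0.4872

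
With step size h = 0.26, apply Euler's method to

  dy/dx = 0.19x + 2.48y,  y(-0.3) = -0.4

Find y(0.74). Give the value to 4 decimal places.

Euler: y_{n+1} = y_n + h·f(x_n, y_n).
x=-0.300000, y=-0.400000: f=-1.049000 → y ← -0.400000 + 0.26·(-1.049000) = -0.672740
x=-0.040000, y=-0.672740: f=-1.675995 → y ← -0.672740 + 0.26·(-1.675995) = -1.108499
x=0.220000, y=-1.108499: f=-2.707277 → y ← -1.108499 + 0.26·(-2.707277) = -1.812391
x=0.480000, y=-1.812391: f=-4.403529 → y ← -1.812391 + 0.26·(-4.403529) = -2.957308
y(0.74) ≈ -2.9573

-2.9573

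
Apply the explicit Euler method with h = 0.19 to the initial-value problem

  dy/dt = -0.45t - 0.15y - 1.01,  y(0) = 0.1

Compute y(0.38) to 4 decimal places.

Euler: y_{n+1} = y_n + h·f(t_n, y_n).
t=0.000000, y=0.100000: f=-1.025000 → y ← 0.100000 + 0.19·(-1.025000) = -0.094750
t=0.190000, y=-0.094750: f=-1.081287 → y ← -0.094750 + 0.19·(-1.081287) = -0.300195
y(0.38) ≈ -0.3002

-0.3002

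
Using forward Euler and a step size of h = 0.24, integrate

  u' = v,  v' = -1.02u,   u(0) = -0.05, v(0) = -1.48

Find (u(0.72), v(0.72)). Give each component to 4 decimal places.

Euler on (u,v): u_{n+1} = u_n + h·u', v_{n+1} = v_n + h·v'.
0.000000: (-0.050000, -1.480000); f=(-1.480000, 0.051000) → (-0.405200, -1.467760)
0.240000: (-0.405200, -1.467760); f=(-1.467760, 0.413304) → (-0.757462, -1.368567)
0.480000: (-0.757462, -1.368567); f=(-1.368567, 0.772612) → (-1.085918, -1.183140)
(u(0.72), v(0.72)) ≈ (-1.0859, -1.1831)

-1.0859, -1.1831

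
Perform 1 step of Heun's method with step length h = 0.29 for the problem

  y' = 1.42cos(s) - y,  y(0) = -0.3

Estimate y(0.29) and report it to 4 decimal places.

0.1179

Heun: k1 = f(s_n, y_n); k2 = f(s_n + h, y_n + h·k1); y_{n+1} = y_n + (h/2)·(k1 + k2).
s=0.000000, y=-0.300000:
  k1 = f(0.000000, -0.300000) = 1.720000
  k2 = f(0.290000, 0.198800) = 1.161906
  y ← -0.300000 + (0.29/2)·(1.720000 + 1.161906) = 0.117876
y(0.29) ≈ 0.1179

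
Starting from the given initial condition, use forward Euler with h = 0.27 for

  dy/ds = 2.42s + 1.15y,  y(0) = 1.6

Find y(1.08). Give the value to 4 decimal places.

Euler: y_{n+1} = y_n + h·f(s_n, y_n).
s=0.000000, y=1.600000: f=1.840000 → y ← 1.600000 + 0.27·1.840000 = 2.096800
s=0.270000, y=2.096800: f=3.064720 → y ← 2.096800 + 0.27·3.064720 = 2.924274
s=0.540000, y=2.924274: f=4.669716 → y ← 2.924274 + 0.27·4.669716 = 4.185098
s=0.810000, y=4.185098: f=6.773062 → y ← 4.185098 + 0.27·6.773062 = 6.013824
y(1.08) ≈ 6.0138

6.0138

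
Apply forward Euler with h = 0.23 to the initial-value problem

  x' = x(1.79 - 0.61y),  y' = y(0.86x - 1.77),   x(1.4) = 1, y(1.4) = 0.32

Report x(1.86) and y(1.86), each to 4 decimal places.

1.8810, 0.2184

Euler on (x,y): x_{n+1} = x_n + h·x', y_{n+1} = y_n + h·y'.
1.400000: (1.000000, 0.320000); f=(1.594800, -0.291200) → (1.366804, 0.253024)
1.630000: (1.366804, 0.253024); f=(2.235620, -0.150435) → (1.880997, 0.218424)
(x(1.86), y(1.86)) ≈ (1.8810, 0.2184)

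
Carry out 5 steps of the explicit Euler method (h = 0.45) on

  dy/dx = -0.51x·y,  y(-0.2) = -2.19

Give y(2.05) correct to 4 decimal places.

Euler: y_{n+1} = y_n + h·f(x_n, y_n).
x=-0.200000, y=-2.190000: f=-0.223380 → y ← -2.190000 + 0.45·(-0.223380) = -2.290521
x=0.250000, y=-2.290521: f=0.292041 → y ← -2.290521 + 0.45·0.292041 = -2.159102
x=0.700000, y=-2.159102: f=0.770800 → y ← -2.159102 + 0.45·0.770800 = -1.812243
x=1.150000, y=-1.812243: f=1.062880 → y ← -1.812243 + 0.45·1.062880 = -1.333946
x=1.600000, y=-1.333946: f=1.088500 → y ← -1.333946 + 0.45·1.088500 = -0.844121
y(2.05) ≈ -0.8441

-0.8441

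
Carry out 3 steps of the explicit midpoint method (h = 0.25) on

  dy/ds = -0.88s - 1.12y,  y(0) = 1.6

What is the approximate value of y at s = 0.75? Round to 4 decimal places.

Midpoint: k1 = f(s_n, y_n); k2 = f(s_n + h/2, y_n + (h/2)·k1); y_{n+1} = y_n + h·k2.
s=0.000000, y=1.600000:
  k1 = f(0.000000, 1.600000) = -1.792000
  k2 = f(0.125000, 1.376000) = -1.651120
  y ← 1.600000 + 0.25·(-1.651120) = 1.187220
s=0.250000, y=1.187220:
  k1 = f(0.250000, 1.187220) = -1.549686
  k2 = f(0.375000, 0.993509) = -1.442730
  y ← 1.187220 + 0.25·(-1.442730) = 0.826537
s=0.500000, y=0.826537:
  k1 = f(0.500000, 0.826537) = -1.365722
  k2 = f(0.625000, 0.655822) = -1.284521
  y ← 0.826537 + 0.25·(-1.284521) = 0.505407
y(0.75) ≈ 0.5054

0.5054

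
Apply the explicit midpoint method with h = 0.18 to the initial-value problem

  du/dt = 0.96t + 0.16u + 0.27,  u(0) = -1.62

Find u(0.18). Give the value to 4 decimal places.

-1.6025

Midpoint: k1 = f(t_n, u_n); k2 = f(t_n + h/2, u_n + (h/2)·k1); u_{n+1} = u_n + h·k2.
t=0.000000, u=-1.620000:
  k1 = f(0.000000, -1.620000) = 0.010800
  k2 = f(0.090000, -1.619028) = 0.097356
  u ← -1.620000 + 0.18·0.097356 = -1.602476
u(0.18) ≈ -1.6025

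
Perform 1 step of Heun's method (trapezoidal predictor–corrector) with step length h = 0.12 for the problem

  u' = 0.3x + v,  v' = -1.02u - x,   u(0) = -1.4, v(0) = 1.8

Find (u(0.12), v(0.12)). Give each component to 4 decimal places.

-1.1716, 1.9509

Heun on (u,v): k1 = f(x_n, state_n); k2 = f(x_n + h, state_n + h·k1); state_{n+1} = state_n + (h/2)·(k1 + k2).
0.000000: (-1.400000, 1.800000)
  k1 = (1.800000, 1.428000)
  predictor → (-1.184000, 1.971360)
  k2 = (2.007360, 1.087680)
  → (-1.171558, 1.950941)
(u(0.12), v(0.12)) ≈ (-1.1716, 1.9509)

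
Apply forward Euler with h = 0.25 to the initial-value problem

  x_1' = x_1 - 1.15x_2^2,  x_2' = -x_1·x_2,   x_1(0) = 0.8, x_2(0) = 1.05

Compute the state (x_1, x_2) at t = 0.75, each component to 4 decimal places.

0.6742, 0.5832

Euler on (x_1,x_2): x_1_{n+1} = x_1_n + h·x_1', x_2_{n+1} = x_2_n + h·x_2'.
0.000000: (0.800000, 1.050000); f=(-0.467875, -0.840000) → (0.683031, 0.840000)
0.250000: (0.683031, 0.840000); f=(-0.128409, -0.573746) → (0.650929, 0.696563)
0.500000: (0.650929, 0.696563); f=(0.092948, -0.453413) → (0.674166, 0.583210)
(x_1(0.75), x_2(0.75)) ≈ (0.6742, 0.5832)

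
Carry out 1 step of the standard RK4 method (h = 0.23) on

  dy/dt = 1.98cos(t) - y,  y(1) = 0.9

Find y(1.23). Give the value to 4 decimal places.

RK4: k1 = f(t_n, y_n); k2 = f(t_n + h/2, y_n + (h/2)·k1); k3 = f(t_n + h/2, y_n + (h/2)·k2); k4 = f(t_n + h, y_n + h·k3); y_{n+1} = y_n + (h/6)·(k1 + 2k2 + 2k3 + k4).
t=1.000000, y=0.900000:
  k1 = f(1.000000, 0.900000) = 0.169799
  k2 = f(1.115000, 0.919527) = -0.047975
  k3 = f(1.115000, 0.894483) = -0.022931
  k4 = f(1.230000, 0.894726) = -0.232935
  y ← 0.900000 + (0.23/6)·(k1 + 2k2 + 2k3 + k4) = 0.892144
y(1.23) ≈ 0.8921

0.8921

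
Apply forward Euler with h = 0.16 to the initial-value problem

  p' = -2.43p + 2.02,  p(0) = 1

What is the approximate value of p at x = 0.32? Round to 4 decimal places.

Euler: p_{n+1} = p_n + h·f(x_n, p_n).
x=0.000000, p=1.000000: f=-0.410000 → p ← 1.000000 + 0.16·(-0.410000) = 0.934400
x=0.160000, p=0.934400: f=-0.250592 → p ← 0.934400 + 0.16·(-0.250592) = 0.894305
p(0.32) ≈ 0.8943

0.8943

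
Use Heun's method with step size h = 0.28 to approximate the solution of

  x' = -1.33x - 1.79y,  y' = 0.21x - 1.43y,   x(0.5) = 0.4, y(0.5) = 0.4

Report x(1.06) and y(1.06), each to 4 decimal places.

0.0160, 0.1919

Heun on (x,y): k1 = f(s_n, state_n); k2 = f(s_n + h, state_n + h·k1); state_{n+1} = state_n + (h/2)·(k1 + k2).
0.500000: (0.400000, 0.400000)
  k1 = (-1.248000, -0.488000)
  predictor → (0.050560, 0.263360)
  k2 = (-0.538659, -0.365987)
  → (0.149868, 0.280442)
0.780000: (0.149868, 0.280442)
  k1 = (-0.701315, -0.369560)
  predictor → (-0.046500, 0.176965)
  k2 = (-0.254922, -0.262825)
  → (0.015995, 0.191908)
(x(1.06), y(1.06)) ≈ (0.0160, 0.1919)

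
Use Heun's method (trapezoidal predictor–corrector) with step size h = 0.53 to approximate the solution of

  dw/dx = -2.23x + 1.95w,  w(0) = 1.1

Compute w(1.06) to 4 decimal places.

5.1841

Heun: k1 = f(x_n, w_n); k2 = f(x_n + h, w_n + h·k1); w_{n+1} = w_n + (h/2)·(k1 + k2).
x=0.000000, w=1.100000:
  k1 = f(0.000000, 1.100000) = 2.145000
  k2 = f(0.530000, 2.236850) = 3.179958
  w ← 1.100000 + (0.53/2)·(2.145000 + 3.179958) = 2.511114
x=0.530000, w=2.511114:
  k1 = f(0.530000, 2.511114) = 3.714772
  k2 = f(1.060000, 4.479943) = 6.372088
  w ← 2.511114 + (0.53/2)·(3.714772 + 6.372088) = 5.184132
w(1.06) ≈ 5.1841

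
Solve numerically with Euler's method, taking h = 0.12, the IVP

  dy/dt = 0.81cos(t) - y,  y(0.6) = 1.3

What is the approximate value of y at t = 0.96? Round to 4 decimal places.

Euler: y_{n+1} = y_n + h·f(t_n, y_n).
t=0.600000, y=1.300000: f=-0.631478 → y ← 1.300000 + 0.12·(-0.631478) = 1.224223
t=0.720000, y=1.224223: f=-0.615260 → y ← 1.224223 + 0.12·(-0.615260) = 1.150391
t=0.840000, y=1.150391: f=-0.609747 → y ← 1.150391 + 0.12·(-0.609747) = 1.077222
y(0.96) ≈ 1.0772

1.0772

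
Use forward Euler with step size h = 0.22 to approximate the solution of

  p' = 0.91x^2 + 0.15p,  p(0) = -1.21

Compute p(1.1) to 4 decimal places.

-1.1261

Euler: p_{n+1} = p_n + h·f(x_n, p_n).
x=0.000000, p=-1.210000: f=-0.181500 → p ← -1.210000 + 0.22·(-0.181500) = -1.249930
x=0.220000, p=-1.249930: f=-0.143446 → p ← -1.249930 + 0.22·(-0.143446) = -1.281488
x=0.440000, p=-1.281488: f=-0.016047 → p ← -1.281488 + 0.22·(-0.016047) = -1.285018
x=0.660000, p=-1.285018: f=0.203643 → p ← -1.285018 + 0.22·0.203643 = -1.240217
x=0.880000, p=-1.240217: f=0.518671 → p ← -1.240217 + 0.22·0.518671 = -1.126109
p(1.1) ≈ -1.1261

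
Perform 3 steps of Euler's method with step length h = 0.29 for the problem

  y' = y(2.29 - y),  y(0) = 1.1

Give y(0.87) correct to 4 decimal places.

2.0725

Euler: y_{n+1} = y_n + h·f(t_n, y_n).
t=0.000000, y=1.100000: f=1.309000 → y ← 1.100000 + 0.29·1.309000 = 1.479610
t=0.290000, y=1.479610: f=1.199061 → y ← 1.479610 + 0.29·1.199061 = 1.827338
t=0.580000, y=1.827338: f=0.845440 → y ← 1.827338 + 0.29·0.845440 = 2.072515
y(0.87) ≈ 2.0725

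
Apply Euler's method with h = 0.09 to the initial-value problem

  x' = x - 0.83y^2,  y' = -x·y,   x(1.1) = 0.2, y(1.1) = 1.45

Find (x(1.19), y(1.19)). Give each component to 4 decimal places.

Euler on (x,y): x_{n+1} = x_n + h·x', y_{n+1} = y_n + h·y'.
1.100000: (0.200000, 1.450000); f=(-1.545075, -0.290000) → (0.060943, 1.423900)
(x(1.19), y(1.19)) ≈ (0.0609, 1.4239)

0.0609, 1.4239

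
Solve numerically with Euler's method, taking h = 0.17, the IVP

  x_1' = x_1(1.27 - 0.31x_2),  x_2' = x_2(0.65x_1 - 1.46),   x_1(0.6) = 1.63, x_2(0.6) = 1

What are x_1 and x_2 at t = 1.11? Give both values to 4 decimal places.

2.5854, 0.8925

Euler on (x_1,x_2): x_1_{n+1} = x_1_n + h·x_1', x_2_{n+1} = x_2_n + h·x_2'.
0.600000: (1.630000, 1.000000); f=(1.564800, -0.400500) → (1.896016, 0.931915)
0.770000: (1.896016, 0.931915); f=(1.860193, -0.212094) → (2.212249, 0.895859)
0.940000: (2.212249, 0.895859); f=(2.195179, -0.019743) → (2.585429, 0.892503)
(x_1(1.11), x_2(1.11)) ≈ (2.5854, 0.8925)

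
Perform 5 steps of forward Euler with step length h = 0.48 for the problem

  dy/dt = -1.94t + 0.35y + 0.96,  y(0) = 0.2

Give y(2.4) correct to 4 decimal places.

-1.6316

Euler: y_{n+1} = y_n + h·f(t_n, y_n).
t=0.000000, y=0.200000: f=1.030000 → y ← 0.200000 + 0.48·1.030000 = 0.694400
t=0.480000, y=0.694400: f=0.271840 → y ← 0.694400 + 0.48·0.271840 = 0.824883
t=0.960000, y=0.824883: f=-0.613691 → y ← 0.824883 + 0.48·(-0.613691) = 0.530312
t=1.440000, y=0.530312: f=-1.647991 → y ← 0.530312 + 0.48·(-1.647991) = -0.260724
t=1.920000, y=-0.260724: f=-2.856053 → y ← -0.260724 + 0.48·(-2.856053) = -1.631630
y(2.4) ≈ -1.6316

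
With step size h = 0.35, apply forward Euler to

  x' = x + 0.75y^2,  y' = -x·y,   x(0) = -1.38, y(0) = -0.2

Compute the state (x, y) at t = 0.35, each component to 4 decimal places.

-1.8525, -0.2966

Euler on (x,y): x_{n+1} = x_n + h·x', y_{n+1} = y_n + h·y'.
0.000000: (-1.380000, -0.200000); f=(-1.350000, -0.276000) → (-1.852500, -0.296600)
(x(0.35), y(0.35)) ≈ (-1.8525, -0.2966)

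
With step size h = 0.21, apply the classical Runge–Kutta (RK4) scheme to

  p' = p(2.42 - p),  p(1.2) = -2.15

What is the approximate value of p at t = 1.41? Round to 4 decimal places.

RK4: k1 = f(t_n, p_n); k2 = f(t_n + h/2, p_n + (h/2)·k1); k3 = f(t_n + h/2, p_n + (h/2)·k2); k4 = f(t_n + h, p_n + h·k3); p_{n+1} = p_n + (h/6)·(k1 + 2k2 + 2k3 + k4).
t=1.200000, p=-2.150000:
  k1 = f(1.200000, -2.150000) = -9.825500
  k2 = f(1.305000, -3.181678) = -17.822731
  k3 = f(1.305000, -4.021387) = -25.903308
  k4 = f(1.410000, -7.589695) = -75.970525
  p ← -2.150000 + (0.21/6)·(k1 + 2k2 + 2k3 + k4) = -8.213684
p(1.41) ≈ -8.2137

-8.2137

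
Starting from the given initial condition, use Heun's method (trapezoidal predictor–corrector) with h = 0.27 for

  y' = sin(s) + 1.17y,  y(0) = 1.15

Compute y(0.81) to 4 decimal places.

Heun: k1 = f(s_n, y_n); k2 = f(s_n + h, y_n + h·k1); y_{n+1} = y_n + (h/2)·(k1 + k2).
s=0.000000, y=1.150000:
  k1 = f(0.000000, 1.150000) = 1.345500
  k2 = f(0.270000, 1.513285) = 2.037275
  y ← 1.150000 + (0.27/2)·(1.345500 + 2.037275) = 1.606675
s=0.270000, y=1.606675:
  k1 = f(0.270000, 1.606675) = 2.146541
  k2 = f(0.540000, 2.186241) = 3.072038
  y ← 1.606675 + (0.27/2)·(2.146541 + 3.072038) = 2.311183
s=0.540000, y=2.311183:
  k1 = f(0.540000, 2.311183) = 3.218220
  k2 = f(0.810000, 3.180102) = 4.445007
  y ← 2.311183 + (0.27/2)·(3.218220 + 4.445007) = 3.345718
y(0.81) ≈ 3.3457

3.3457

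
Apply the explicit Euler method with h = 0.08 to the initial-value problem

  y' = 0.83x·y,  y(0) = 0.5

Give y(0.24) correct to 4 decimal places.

0.5080

Euler: y_{n+1} = y_n + h·f(x_n, y_n).
x=0.000000, y=0.500000: f=0.000000 → y ← 0.500000 + 0.08·0.000000 = 0.500000
x=0.080000, y=0.500000: f=0.033200 → y ← 0.500000 + 0.08·0.033200 = 0.502656
x=0.160000, y=0.502656: f=0.066753 → y ← 0.502656 + 0.08·0.066753 = 0.507996
y(0.24) ≈ 0.5080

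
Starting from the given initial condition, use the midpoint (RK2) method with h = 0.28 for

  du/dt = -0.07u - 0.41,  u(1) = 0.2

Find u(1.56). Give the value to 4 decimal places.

Midpoint: k1 = f(t_n, u_n); k2 = f(t_n + h/2, u_n + (h/2)·k1); u_{n+1} = u_n + h·k2.
t=1.000000, u=0.200000:
  k1 = f(1.000000, 0.200000) = -0.424000
  k2 = f(1.140000, 0.140640) = -0.419845
  u ← 0.200000 + 0.28·(-0.419845) = 0.082443
t=1.280000, u=0.082443:
  k1 = f(1.280000, 0.082443) = -0.415771
  k2 = f(1.420000, 0.024236) = -0.411696
  u ← 0.082443 + 0.28·(-0.411696) = -0.032832
u(1.56) ≈ -0.0328

-0.0328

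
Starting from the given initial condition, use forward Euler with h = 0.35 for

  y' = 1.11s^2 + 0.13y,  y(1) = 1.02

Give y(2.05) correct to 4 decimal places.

Euler: y_{n+1} = y_n + h·f(s_n, y_n).
s=1.000000, y=1.020000: f=1.242600 → y ← 1.020000 + 0.35·1.242600 = 1.454910
s=1.350000, y=1.454910: f=2.212113 → y ← 1.454910 + 0.35·2.212113 = 2.229150
s=1.700000, y=2.229150: f=3.497689 → y ← 2.229150 + 0.35·3.497689 = 3.453341
y(2.05) ≈ 3.4533

3.4533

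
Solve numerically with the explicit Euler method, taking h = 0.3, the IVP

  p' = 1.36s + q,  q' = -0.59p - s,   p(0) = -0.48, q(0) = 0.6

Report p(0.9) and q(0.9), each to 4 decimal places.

0.4671, 0.4631

Euler on (p,q): p_{n+1} = p_n + h·p', q_{n+1} = q_n + h·q'.
0.000000: (-0.480000, 0.600000); f=(0.600000, 0.283200) → (-0.300000, 0.684960)
0.300000: (-0.300000, 0.684960); f=(1.092960, -0.123000) → (0.027888, 0.648060)
0.600000: (0.027888, 0.648060); f=(1.464060, -0.616454) → (0.467106, 0.463124)
(p(0.9), q(0.9)) ≈ (0.4671, 0.4631)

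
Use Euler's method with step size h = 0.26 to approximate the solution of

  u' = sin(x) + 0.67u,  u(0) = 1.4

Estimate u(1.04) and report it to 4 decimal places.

3.0880

Euler: u_{n+1} = u_n + h·f(x_n, u_n).
x=0.000000, u=1.400000: f=0.938000 → u ← 1.400000 + 0.26·0.938000 = 1.643880
x=0.260000, u=1.643880: f=1.358480 → u ← 1.643880 + 0.26·1.358480 = 1.997085
x=0.520000, u=1.997085: f=1.834927 → u ← 1.997085 + 0.26·1.834927 = 2.474166
x=0.780000, u=2.474166: f=2.360971 → u ← 2.474166 + 0.26·2.360971 = 3.088018
u(1.04) ≈ 3.0880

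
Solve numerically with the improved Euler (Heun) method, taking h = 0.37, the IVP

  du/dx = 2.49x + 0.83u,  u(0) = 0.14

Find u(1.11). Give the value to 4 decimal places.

2.3805

Heun: k1 = f(x_n, u_n); k2 = f(x_n + h, u_n + h·k1); u_{n+1} = u_n + (h/2)·(k1 + k2).
x=0.000000, u=0.140000:
  k1 = f(0.000000, 0.140000) = 0.116200
  k2 = f(0.370000, 0.182994) = 1.073185
  u ← 0.140000 + (0.37/2)·(0.116200 + 1.073185) = 0.360036
x=0.370000, u=0.360036:
  k1 = f(0.370000, 0.360036) = 1.220130
  k2 = f(0.740000, 0.811484) = 2.516132
  u ← 0.360036 + (0.37/2)·(1.220130 + 2.516132) = 1.051245
x=0.740000, u=1.051245:
  k1 = f(0.740000, 1.051245) = 2.715133
  k2 = f(1.110000, 2.055844) = 4.470250
  u ← 1.051245 + (0.37/2)·(2.715133 + 4.470250) = 2.380541
u(1.11) ≈ 2.3805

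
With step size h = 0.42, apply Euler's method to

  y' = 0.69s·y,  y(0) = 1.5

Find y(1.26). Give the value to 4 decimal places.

Euler: y_{n+1} = y_n + h·f(s_n, y_n).
s=0.000000, y=1.500000: f=0.000000 → y ← 1.500000 + 0.42·0.000000 = 1.500000
s=0.420000, y=1.500000: f=0.434700 → y ← 1.500000 + 0.42·0.434700 = 1.682574
s=0.840000, y=1.682574: f=0.975220 → y ← 1.682574 + 0.42·0.975220 = 2.092166
y(1.26) ≈ 2.0922

2.0922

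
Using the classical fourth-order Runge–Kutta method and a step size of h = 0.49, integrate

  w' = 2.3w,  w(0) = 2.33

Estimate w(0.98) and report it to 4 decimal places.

21.9293

RK4: k1 = f(s_n, w_n); k2 = f(s_n + h/2, w_n + (h/2)·k1); k3 = f(s_n + h/2, w_n + (h/2)·k2); k4 = f(s_n + h, w_n + h·k3); w_{n+1} = w_n + (h/6)·(k1 + 2k2 + 2k3 + k4).
s=0.000000, w=2.330000:
  k1 = f(0.000000, 2.330000) = 5.359000
  k2 = f(0.245000, 3.642955) = 8.378796
  k3 = f(0.245000, 4.382805) = 10.080452
  k4 = f(0.490000, 7.269421) = 16.719669
  w ← 2.330000 + (0.49/6)·(k1 + 2k2 + 2k3 + k4) = 7.148102
s=0.490000, w=7.148102:
  k1 = f(0.490000, 7.148102) = 16.440634
  k2 = f(0.735000, 11.176057) = 25.704932
  k3 = f(0.735000, 13.445810) = 30.925363
  k4 = f(0.980000, 22.301530) = 51.293519
  w ← 7.148102 + (0.49/6)·(k1 + 2k2 + 2k3 + k4) = 21.929339
w(0.98) ≈ 21.9293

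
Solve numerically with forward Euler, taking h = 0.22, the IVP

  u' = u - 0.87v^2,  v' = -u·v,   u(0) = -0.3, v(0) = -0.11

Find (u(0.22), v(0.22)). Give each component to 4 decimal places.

Euler on (u,v): u_{n+1} = u_n + h·u', v_{n+1} = v_n + h·v'.
0.000000: (-0.300000, -0.110000); f=(-0.310527, -0.033000) → (-0.368316, -0.117260)
(u(0.22), v(0.22)) ≈ (-0.3683, -0.1173)

-0.3683, -0.1173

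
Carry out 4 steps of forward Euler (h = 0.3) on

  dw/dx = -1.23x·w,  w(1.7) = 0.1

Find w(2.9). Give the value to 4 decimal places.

0.0001

Euler: w_{n+1} = w_n + h·f(x_n, w_n).
x=1.700000, w=0.100000: f=-0.209100 → w ← 0.100000 + 0.3·(-0.209100) = 0.037270
x=2.000000, w=0.037270: f=-0.091684 → w ← 0.037270 + 0.3·(-0.091684) = 0.009765
x=2.300000, w=0.009765: f=-0.027624 → w ← 0.009765 + 0.3·(-0.027624) = 0.001477
x=2.600000, w=0.001477: f=-0.004725 → w ← 0.001477 + 0.3·(-0.004725) = 0.000060
w(2.9) ≈ 0.0001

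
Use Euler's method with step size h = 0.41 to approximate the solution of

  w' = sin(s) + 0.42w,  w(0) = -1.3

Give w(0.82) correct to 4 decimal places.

Euler: w_{n+1} = w_n + h·f(s_n, w_n).
s=0.000000, w=-1.300000: f=-0.546000 → w ← -1.300000 + 0.41·(-0.546000) = -1.523860
s=0.410000, w=-1.523860: f=-0.241412 → w ← -1.523860 + 0.41·(-0.241412) = -1.622839
w(0.82) ≈ -1.6228

-1.6228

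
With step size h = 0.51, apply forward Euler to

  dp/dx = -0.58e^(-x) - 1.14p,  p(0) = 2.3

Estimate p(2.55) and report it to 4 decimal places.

Euler: p_{n+1} = p_n + h·f(x_n, p_n).
x=0.000000, p=2.300000: f=-3.202000 → p ← 2.300000 + 0.51·(-3.202000) = 0.666980
x=0.510000, p=0.666980: f=-1.108645 → p ← 0.666980 + 0.51·(-1.108645) = 0.101571
x=1.020000, p=0.101571: f=-0.324936 → p ← 0.101571 + 0.51·(-0.324936) = -0.064146
x=1.530000, p=-0.064146: f=-0.052464 → p ← -0.064146 + 0.51·(-0.052464) = -0.090903
x=2.040000, p=-0.090903: f=0.028213 → p ← -0.090903 + 0.51·0.028213 = -0.076514
p(2.55) ≈ -0.0765

-0.0765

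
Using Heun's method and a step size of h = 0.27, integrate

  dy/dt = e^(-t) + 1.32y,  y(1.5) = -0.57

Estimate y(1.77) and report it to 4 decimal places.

Heun: k1 = f(t_n, y_n); k2 = f(t_n + h, y_n + h·k1); y_{n+1} = y_n + (h/2)·(k1 + k2).
t=1.500000, y=-0.570000:
  k1 = f(1.500000, -0.570000) = -0.529270
  k2 = f(1.770000, -0.712903) = -0.770699
  y ← -0.570000 + (0.27/2)·(-0.529270 + (-0.770699)) = -0.745496
y(1.77) ≈ -0.7455

-0.7455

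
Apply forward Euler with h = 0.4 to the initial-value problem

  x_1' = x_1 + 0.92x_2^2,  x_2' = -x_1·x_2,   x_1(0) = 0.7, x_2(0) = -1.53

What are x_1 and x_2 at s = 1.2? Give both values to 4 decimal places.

Euler on (x_1,x_2): x_1_{n+1} = x_1_n + h·x_1', x_2_{n+1} = x_2_n + h·x_2'.
0.000000: (0.700000, -1.530000); f=(2.853628, 1.071000) → (1.841451, -1.101600)
0.400000: (1.841451, -1.101600); f=(2.957892, 2.028543) → (3.024608, -0.290183)
0.800000: (3.024608, -0.290183); f=(3.102078, 0.877690) → (4.265439, 0.060893)
(x_1(1.2), x_2(1.2)) ≈ (4.2654, 0.0609)

4.2654, 0.0609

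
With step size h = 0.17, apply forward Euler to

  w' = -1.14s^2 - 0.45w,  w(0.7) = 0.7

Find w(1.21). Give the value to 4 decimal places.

0.1253

Euler: w_{n+1} = w_n + h·f(s_n, w_n).
s=0.700000, w=0.700000: f=-0.873600 → w ← 0.700000 + 0.17·(-0.873600) = 0.551488
s=0.870000, w=0.551488: f=-1.111036 → w ← 0.551488 + 0.17·(-1.111036) = 0.362612
s=1.040000, w=0.362612: f=-1.396199 → w ← 0.362612 + 0.17·(-1.396199) = 0.125258
w(1.21) ≈ 0.1253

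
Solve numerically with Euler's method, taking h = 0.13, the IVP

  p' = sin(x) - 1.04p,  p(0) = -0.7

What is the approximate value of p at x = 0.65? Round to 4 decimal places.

Euler: p_{n+1} = p_n + h·f(x_n, p_n).
x=0.000000, p=-0.700000: f=0.728000 → p ← -0.700000 + 0.13·0.728000 = -0.605360
x=0.130000, p=-0.605360: f=0.759209 → p ← -0.605360 + 0.13·0.759209 = -0.506663
x=0.260000, p=-0.506663: f=0.784010 → p ← -0.506663 + 0.13·0.784010 = -0.404742
x=0.390000, p=-0.404742: f=0.801120 → p ← -0.404742 + 0.13·0.801120 = -0.300596
x=0.520000, p=-0.300596: f=0.809500 → p ← -0.300596 + 0.13·0.809500 = -0.195361
p(0.65) ≈ -0.1954

-0.1954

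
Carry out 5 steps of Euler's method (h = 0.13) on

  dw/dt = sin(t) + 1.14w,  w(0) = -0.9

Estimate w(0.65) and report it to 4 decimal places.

-1.6052

Euler: w_{n+1} = w_n + h·f(t_n, w_n).
t=0.000000, w=-0.900000: f=-1.026000 → w ← -0.900000 + 0.13·(-1.026000) = -1.033380
t=0.130000, w=-1.033380: f=-1.048419 → w ← -1.033380 + 0.13·(-1.048419) = -1.169674
t=0.260000, w=-1.169674: f=-1.076348 → w ← -1.169674 + 0.13·(-1.076348) = -1.309600
t=0.390000, w=-1.309600: f=-1.112755 → w ← -1.309600 + 0.13·(-1.112755) = -1.454258
t=0.520000, w=-1.454258: f=-1.160974 → w ← -1.454258 + 0.13·(-1.160974) = -1.605185
w(0.65) ≈ -1.6052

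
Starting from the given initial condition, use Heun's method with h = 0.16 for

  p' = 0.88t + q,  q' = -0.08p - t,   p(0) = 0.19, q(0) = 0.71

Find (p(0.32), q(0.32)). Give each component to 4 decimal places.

0.4571, 0.6508

Heun on (p,q): k1 = f(t_n, state_n); k2 = f(t_n + h, state_n + h·k1); state_{n+1} = state_n + (h/2)·(k1 + k2).
0.000000: (0.190000, 0.710000)
  k1 = (0.710000, -0.015200)
  predictor → (0.303600, 0.707568)
  k2 = (0.848368, -0.184288)
  → (0.314669, 0.694041)
0.160000: (0.314669, 0.694041)
  k1 = (0.834841, -0.185174)
  predictor → (0.448244, 0.664413)
  k2 = (0.946013, -0.355860)
  → (0.457138, 0.650758)
(p(0.32), q(0.32)) ≈ (0.4571, 0.6508)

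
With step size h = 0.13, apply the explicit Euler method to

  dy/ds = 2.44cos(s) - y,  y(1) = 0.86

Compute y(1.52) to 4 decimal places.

Euler: y_{n+1} = y_n + h·f(s_n, y_n).
s=1.000000, y=0.860000: f=0.458338 → y ← 0.860000 + 0.13·0.458338 = 0.919584
s=1.130000, y=0.919584: f=0.121466 → y ← 0.919584 + 0.13·0.121466 = 0.935374
s=1.260000, y=0.935374: f=-0.189181 → y ← 0.935374 + 0.13·(-0.189181) = 0.910781
s=1.390000, y=0.910781: f=-0.472037 → y ← 0.910781 + 0.13·(-0.472037) = 0.849416
y(1.52) ≈ 0.8494

0.8494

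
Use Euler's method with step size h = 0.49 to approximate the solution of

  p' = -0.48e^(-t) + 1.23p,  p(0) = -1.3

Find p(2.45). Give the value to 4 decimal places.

Euler: p_{n+1} = p_n + h·f(t_n, p_n).
t=0.000000, p=-1.300000: f=-2.079000 → p ← -1.300000 + 0.49·(-2.079000) = -2.318710
t=0.490000, p=-2.318710: f=-3.146074 → p ← -2.318710 + 0.49·(-3.146074) = -3.860286
t=0.980000, p=-3.860286: f=-4.928301 → p ← -3.860286 + 0.49·(-4.928301) = -6.275154
t=1.470000, p=-6.275154: f=-7.828804 → p ← -6.275154 + 0.49·(-7.828804) = -10.111268
t=1.960000, p=-10.111268: f=-12.504471 → p ← -10.111268 + 0.49·(-12.504471) = -16.238459
p(2.45) ≈ -16.2385

-16.2385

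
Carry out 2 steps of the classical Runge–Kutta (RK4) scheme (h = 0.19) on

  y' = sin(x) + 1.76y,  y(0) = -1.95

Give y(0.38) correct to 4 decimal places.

RK4: k1 = f(x_n, y_n); k2 = f(x_n + h/2, y_n + (h/2)·k1); k3 = f(x_n + h/2, y_n + (h/2)·k2); k4 = f(x_n + h, y_n + h·k3); y_{n+1} = y_n + (h/6)·(k1 + 2k2 + 2k3 + k4).
x=0.000000, y=-1.950000:
  k1 = f(0.000000, -1.950000) = -3.432000
  k2 = f(0.095000, -2.276040) = -3.910973
  k3 = f(0.095000, -2.321542) = -3.991058
  k4 = f(0.190000, -2.708301) = -4.577751
  y ← -1.950000 + (0.19/6)·(k1 + 2k2 + 2k3 + k4) = -2.704104
x=0.190000, y=-2.704104:
  k1 = f(0.190000, -2.704104) = -4.570364
  k2 = f(0.285000, -3.138289) = -5.242231
  k3 = f(0.285000, -3.202116) = -5.354567
  k4 = f(0.380000, -3.721472) = -6.178870
  y ← -2.704104 + (0.19/6)·(k1 + 2k2 + 2k3 + k4) = -3.715627
y(0.38) ≈ -3.7156

-3.7156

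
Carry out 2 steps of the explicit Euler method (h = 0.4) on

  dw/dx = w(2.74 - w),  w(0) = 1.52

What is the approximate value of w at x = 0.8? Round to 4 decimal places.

2.6944

Euler: w_{n+1} = w_n + h·f(x_n, w_n).
x=0.000000, w=1.520000: f=1.854400 → w ← 1.520000 + 0.4·1.854400 = 2.261760
x=0.400000, w=2.261760: f=1.081664 → w ← 2.261760 + 0.4·1.081664 = 2.694426
w(0.8) ≈ 2.6944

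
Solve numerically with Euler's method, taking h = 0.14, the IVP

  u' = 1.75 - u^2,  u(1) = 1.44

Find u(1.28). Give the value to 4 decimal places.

Euler: u_{n+1} = u_n + h·f(x_n, u_n).
x=1.000000, u=1.440000: f=-0.323600 → u ← 1.440000 + 0.14·(-0.323600) = 1.394696
x=1.140000, u=1.394696: f=-0.195177 → u ← 1.394696 + 0.14·(-0.195177) = 1.367371
u(1.28) ≈ 1.3674

1.3674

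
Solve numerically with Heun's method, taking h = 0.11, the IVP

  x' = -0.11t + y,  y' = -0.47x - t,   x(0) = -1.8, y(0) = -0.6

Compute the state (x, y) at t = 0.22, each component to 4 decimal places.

Heun on (x,y): k1 = f(t_n, state_n); k2 = f(t_n + h, state_n + h·k1); state_{n+1} = state_n + (h/2)·(k1 + k2).
0.000000: (-1.800000, -0.600000)
  k1 = (-0.600000, 0.846000)
  predictor → (-1.866000, -0.506940)
  k2 = (-0.519040, 0.767020)
  → (-1.861547, -0.511284)
0.110000: (-1.861547, -0.511284)
  k1 = (-0.523384, 0.764927)
  predictor → (-1.919119, -0.427142)
  k2 = (-0.451342, 0.681986)
  → (-1.915157, -0.431704)
(x(0.22), y(0.22)) ≈ (-1.9152, -0.4317)

-1.9152, -0.4317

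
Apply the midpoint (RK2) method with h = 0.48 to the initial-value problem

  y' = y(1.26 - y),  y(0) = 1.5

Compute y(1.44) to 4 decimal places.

1.3042

Midpoint: k1 = f(x_n, y_n); k2 = f(x_n + h/2, y_n + (h/2)·k1); y_{n+1} = y_n + h·k2.
x=0.000000, y=1.500000:
  k1 = f(0.000000, 1.500000) = -0.360000
  k2 = f(0.240000, 1.413600) = -0.217129
  y ← 1.500000 + 0.48·(-0.217129) = 1.395778
x=0.480000, y=1.395778:
  k1 = f(0.480000, 1.395778) = -0.189516
  k2 = f(0.720000, 1.350294) = -0.121924
  y ← 1.395778 + 0.48·(-0.121924) = 1.337255
x=0.960000, y=1.337255:
  k1 = f(0.960000, 1.337255) = -0.103309
  k2 = f(1.200000, 1.312460) = -0.068852
  y ← 1.337255 + 0.48·(-0.068852) = 1.304206
y(1.44) ≈ 1.3042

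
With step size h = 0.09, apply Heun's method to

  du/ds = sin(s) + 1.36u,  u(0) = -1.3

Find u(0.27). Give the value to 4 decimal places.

Heun: k1 = f(s_n, u_n); k2 = f(s_n + h, u_n + h·k1); u_{n+1} = u_n + (h/2)·(k1 + k2).
s=0.000000, u=-1.300000:
  k1 = f(0.000000, -1.300000) = -1.768000
  k2 = f(0.090000, -1.459120) = -1.894525
  u ← -1.300000 + (0.09/2)·(-1.768000 + (-1.894525)) = -1.464814
s=0.090000, u=-1.464814:
  k1 = f(0.090000, -1.464814) = -1.902268
  k2 = f(0.180000, -1.636018) = -2.045955
  u ← -1.464814 + (0.09/2)·(-1.902268 + (-2.045955)) = -1.642484
s=0.180000, u=-1.642484:
  k1 = f(0.180000, -1.642484) = -2.054748
  k2 = f(0.270000, -1.827411) = -2.218547
  u ← -1.642484 + (0.09/2)·(-2.054748 + (-2.218547)) = -1.834782
u(0.27) ≈ -1.8348

-1.8348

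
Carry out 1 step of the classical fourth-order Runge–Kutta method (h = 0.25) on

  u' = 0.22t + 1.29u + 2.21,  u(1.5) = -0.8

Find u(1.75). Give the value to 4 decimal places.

-0.3475

RK4: k1 = f(t_n, u_n); k2 = f(t_n + h/2, u_n + (h/2)·k1); k3 = f(t_n + h/2, u_n + (h/2)·k2); k4 = f(t_n + h, u_n + h·k3); u_{n+1} = u_n + (h/6)·(k1 + 2k2 + 2k3 + k4).
t=1.500000, u=-0.800000:
  k1 = f(1.500000, -0.800000) = 1.508000
  k2 = f(1.625000, -0.611500) = 1.778665
  k3 = f(1.625000, -0.577667) = 1.822310
  k4 = f(1.750000, -0.344423) = 2.150695
  u ← -0.800000 + (0.25/6)·(k1 + 2k2 + 2k3 + k4) = -0.347473
u(1.75) ≈ -0.3475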